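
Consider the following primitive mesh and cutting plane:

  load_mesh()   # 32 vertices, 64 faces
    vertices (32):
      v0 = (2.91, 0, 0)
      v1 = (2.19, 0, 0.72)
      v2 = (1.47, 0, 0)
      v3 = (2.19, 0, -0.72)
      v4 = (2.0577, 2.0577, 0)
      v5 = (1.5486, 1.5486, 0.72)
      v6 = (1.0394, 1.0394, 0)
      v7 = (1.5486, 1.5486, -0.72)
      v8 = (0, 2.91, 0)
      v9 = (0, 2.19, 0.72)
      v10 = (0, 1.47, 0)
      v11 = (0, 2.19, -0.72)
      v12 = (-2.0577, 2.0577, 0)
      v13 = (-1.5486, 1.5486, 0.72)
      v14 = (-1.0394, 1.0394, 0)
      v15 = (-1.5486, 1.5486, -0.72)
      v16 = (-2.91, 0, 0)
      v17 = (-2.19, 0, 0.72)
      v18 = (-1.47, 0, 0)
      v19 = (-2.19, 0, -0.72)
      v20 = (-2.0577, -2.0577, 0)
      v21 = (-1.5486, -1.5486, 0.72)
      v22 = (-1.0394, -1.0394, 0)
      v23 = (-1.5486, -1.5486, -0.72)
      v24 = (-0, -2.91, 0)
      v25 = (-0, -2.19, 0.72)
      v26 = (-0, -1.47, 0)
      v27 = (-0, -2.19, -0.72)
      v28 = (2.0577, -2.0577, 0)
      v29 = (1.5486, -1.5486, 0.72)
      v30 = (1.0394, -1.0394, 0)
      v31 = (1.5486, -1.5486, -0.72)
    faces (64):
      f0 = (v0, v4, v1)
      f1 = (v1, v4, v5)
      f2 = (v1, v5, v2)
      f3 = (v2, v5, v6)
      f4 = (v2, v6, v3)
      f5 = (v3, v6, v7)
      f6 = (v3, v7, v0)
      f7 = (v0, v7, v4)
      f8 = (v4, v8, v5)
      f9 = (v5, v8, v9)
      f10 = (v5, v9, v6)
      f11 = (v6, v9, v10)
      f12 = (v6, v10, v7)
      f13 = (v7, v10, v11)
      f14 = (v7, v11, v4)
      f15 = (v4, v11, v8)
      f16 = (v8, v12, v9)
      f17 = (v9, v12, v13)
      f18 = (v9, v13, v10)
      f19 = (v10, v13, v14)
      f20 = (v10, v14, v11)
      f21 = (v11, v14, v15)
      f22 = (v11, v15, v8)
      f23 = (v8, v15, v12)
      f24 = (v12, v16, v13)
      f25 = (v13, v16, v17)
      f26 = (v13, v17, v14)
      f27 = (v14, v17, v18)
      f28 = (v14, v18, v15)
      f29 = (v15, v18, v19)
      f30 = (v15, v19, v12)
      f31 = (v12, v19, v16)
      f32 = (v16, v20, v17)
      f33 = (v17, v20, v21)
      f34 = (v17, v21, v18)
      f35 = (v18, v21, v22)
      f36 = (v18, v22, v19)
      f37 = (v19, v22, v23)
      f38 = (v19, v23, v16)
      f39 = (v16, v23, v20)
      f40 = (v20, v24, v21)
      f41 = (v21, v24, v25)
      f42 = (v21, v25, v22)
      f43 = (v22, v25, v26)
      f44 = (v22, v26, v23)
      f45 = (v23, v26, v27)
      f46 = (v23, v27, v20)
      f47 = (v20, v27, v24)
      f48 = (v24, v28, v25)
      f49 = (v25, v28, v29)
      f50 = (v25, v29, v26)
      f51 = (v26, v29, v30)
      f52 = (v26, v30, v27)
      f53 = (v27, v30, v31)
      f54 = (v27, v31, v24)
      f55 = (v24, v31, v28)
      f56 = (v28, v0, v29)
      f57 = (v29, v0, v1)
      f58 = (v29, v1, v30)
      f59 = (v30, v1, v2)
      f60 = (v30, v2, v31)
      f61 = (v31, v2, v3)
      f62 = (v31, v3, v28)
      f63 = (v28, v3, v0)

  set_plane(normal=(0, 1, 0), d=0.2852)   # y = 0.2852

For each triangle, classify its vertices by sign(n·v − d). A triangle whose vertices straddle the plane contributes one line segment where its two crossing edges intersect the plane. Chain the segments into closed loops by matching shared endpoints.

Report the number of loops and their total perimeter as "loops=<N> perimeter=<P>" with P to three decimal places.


Straddling triangles (16 of 64):
  (v0,v4,v1) [-+-] → (2.79187, 0.2852, 0)–(2.17166, 0.2852, 0.620207)  len=0.8771
  (v1,v4,v5) [-++] → (2.17166, 0.2852, 0.620207)–(2.07188, 0.2852, 0.72)  len=0.1411
  (v1,v5,v2) [-+-] → (2.07188, 0.2852, 0.72)–(1.48448, 0.2852, 0.1326)  len=0.8307
  (v2,v5,v6) [-++] → (1.48448, 0.2852, 0.1326)–(1.35185, 0.2852, 0)  len=0.1875
  (v2,v6,v3) [-+-] → (1.35185, 0.2852, 0)–(1.87429, 0.2852, -0.52244)  len=0.7388
  (v3,v6,v7) [-++] → (1.87429, 0.2852, -0.52244)–(2.07188, 0.2852, -0.72)  len=0.2794
  (v3,v7,v0) [-+-] → (2.07188, 0.2852, -0.72)–(2.65928, 0.2852, -0.1326)  len=0.8307
  (v0,v7,v4) [-++] → (2.65928, 0.2852, -0.1326)–(2.79187, 0.2852, 0)  len=0.1875
  (v12,v16,v13) [+-+] → (-2.79187, 0.2852, 0)–(-2.65928, 0.2852, 0.1326)  len=0.1875
  (v13,v16,v17) [+--] → (-2.65928, 0.2852, 0.1326)–(-2.07188, 0.2852, 0.72)  len=0.8307
  (v13,v17,v14) [+-+] → (-2.07188, 0.2852, 0.72)–(-1.87429, 0.2852, 0.52244)  len=0.2794
  (v14,v17,v18) [+--] → (-1.87429, 0.2852, 0.52244)–(-1.35185, 0.2852, 0)  len=0.7388
  (v14,v18,v15) [+-+] → (-1.35185, 0.2852, 0)–(-1.48448, 0.2852, -0.1326)  len=0.1875
  (v15,v18,v19) [+--] → (-1.48448, 0.2852, -0.1326)–(-2.07188, 0.2852, -0.72)  len=0.8307
  (v15,v19,v12) [+-+] → (-2.07188, 0.2852, -0.72)–(-2.17166, 0.2852, -0.620207)  len=0.1411
  (v12,v19,v16) [+--] → (-2.17166, 0.2852, -0.620207)–(-2.79187, 0.2852, 0)  len=0.8771

Chained into 2 loop(s):
  loop 1: 8 segments, perimeter = 4.0730
  loop 2: 8 segments, perimeter = 4.0730
Total perimeter = 8.146

loops=2 perimeter=8.146


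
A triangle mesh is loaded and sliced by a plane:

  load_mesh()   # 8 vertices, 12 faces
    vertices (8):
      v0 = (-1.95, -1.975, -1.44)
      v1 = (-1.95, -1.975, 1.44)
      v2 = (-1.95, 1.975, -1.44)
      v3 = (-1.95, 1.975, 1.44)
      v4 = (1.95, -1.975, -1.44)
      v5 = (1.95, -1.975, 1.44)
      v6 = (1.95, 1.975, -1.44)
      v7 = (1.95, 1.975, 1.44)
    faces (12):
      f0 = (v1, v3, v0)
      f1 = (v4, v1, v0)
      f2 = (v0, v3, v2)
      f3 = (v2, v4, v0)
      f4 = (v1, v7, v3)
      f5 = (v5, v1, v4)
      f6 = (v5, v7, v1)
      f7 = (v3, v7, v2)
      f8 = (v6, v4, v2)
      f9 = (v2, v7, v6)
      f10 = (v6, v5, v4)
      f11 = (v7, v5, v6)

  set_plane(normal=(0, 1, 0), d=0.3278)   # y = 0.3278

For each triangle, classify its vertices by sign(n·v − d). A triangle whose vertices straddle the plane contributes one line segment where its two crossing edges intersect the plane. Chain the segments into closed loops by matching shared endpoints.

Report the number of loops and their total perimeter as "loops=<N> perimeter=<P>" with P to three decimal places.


Straddling triangles (8 of 12):
  (v1,v3,v0) [-+-] → (-1.95, 0.3278, 1.44)–(-1.95, 0.3278, 0.239004)  len=1.2010
  (v0,v3,v2) [-++] → (-1.95, 0.3278, 0.239004)–(-1.95, 0.3278, -1.44)  len=1.6790
  (v2,v4,v0) [+--] → (-0.323651, 0.3278, -1.44)–(-1.95, 0.3278, -1.44)  len=1.6263
  (v1,v7,v3) [-++] → (0.323651, 0.3278, 1.44)–(-1.95, 0.3278, 1.44)  len=2.2737
  (v5,v7,v1) [-+-] → (1.95, 0.3278, 1.44)–(0.323651, 0.3278, 1.44)  len=1.6263
  (v6,v4,v2) [+-+] → (1.95, 0.3278, -1.44)–(-0.323651, 0.3278, -1.44)  len=2.2737
  (v6,v5,v4) [+--] → (1.95, 0.3278, -0.239004)–(1.95, 0.3278, -1.44)  len=1.2010
  (v7,v5,v6) [+-+] → (1.95, 0.3278, 1.44)–(1.95, 0.3278, -0.239004)  len=1.6790

Chained into 1 loop(s):
  loop 1: 8 segments, perimeter = 13.5600
Total perimeter = 13.560

loops=1 perimeter=13.560


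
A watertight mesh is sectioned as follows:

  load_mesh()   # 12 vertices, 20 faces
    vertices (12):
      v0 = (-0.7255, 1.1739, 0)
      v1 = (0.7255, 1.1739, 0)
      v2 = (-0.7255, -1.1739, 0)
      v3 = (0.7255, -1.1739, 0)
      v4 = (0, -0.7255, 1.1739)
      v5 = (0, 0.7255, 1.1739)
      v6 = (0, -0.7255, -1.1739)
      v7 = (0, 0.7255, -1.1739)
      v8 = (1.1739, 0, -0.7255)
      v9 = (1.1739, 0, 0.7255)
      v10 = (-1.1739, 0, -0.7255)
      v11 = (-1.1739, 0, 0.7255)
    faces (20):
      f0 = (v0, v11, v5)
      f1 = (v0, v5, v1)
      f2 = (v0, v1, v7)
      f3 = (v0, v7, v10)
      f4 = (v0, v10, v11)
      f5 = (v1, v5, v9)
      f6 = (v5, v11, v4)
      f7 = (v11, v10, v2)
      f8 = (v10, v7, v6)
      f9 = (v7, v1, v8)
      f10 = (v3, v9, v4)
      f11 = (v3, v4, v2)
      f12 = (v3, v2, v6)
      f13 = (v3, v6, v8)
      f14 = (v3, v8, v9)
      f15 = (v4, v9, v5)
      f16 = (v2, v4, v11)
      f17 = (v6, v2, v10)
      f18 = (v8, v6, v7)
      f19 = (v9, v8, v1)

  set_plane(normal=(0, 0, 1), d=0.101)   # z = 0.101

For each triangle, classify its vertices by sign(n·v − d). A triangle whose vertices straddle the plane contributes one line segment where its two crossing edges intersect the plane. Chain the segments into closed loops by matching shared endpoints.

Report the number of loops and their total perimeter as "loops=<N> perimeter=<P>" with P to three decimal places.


Straddling triangles (10 of 20):
  (v0,v11,v5) [-++] → (-0.787924, 1.01048, 0.101)–(-0.663079, 1.13532, 0.101)  len=0.1766
  (v0,v5,v1) [-+-] → (-0.663079, 1.13532, 0.101)–(0.663079, 1.13532, 0.101)  len=1.3262
  (v0,v10,v11) [--+] → (-1.1739, 0, 0.101)–(-0.787924, 1.01048, 0.101)  len=1.0817
  (v1,v5,v9) [-++] → (0.663079, 1.13532, 0.101)–(0.787924, 1.01048, 0.101)  len=0.1766
  (v11,v10,v2) [+--] → (-1.1739, 0, 0.101)–(-0.787924, -1.01048, 0.101)  len=1.0817
  (v3,v9,v4) [-++] → (0.787924, -1.01048, 0.101)–(0.663079, -1.13532, 0.101)  len=0.1766
  (v3,v4,v2) [-+-] → (0.663079, -1.13532, 0.101)–(-0.663079, -1.13532, 0.101)  len=1.3262
  (v3,v8,v9) [--+] → (1.1739, 0, 0.101)–(0.787924, -1.01048, 0.101)  len=1.0817
  (v2,v4,v11) [-++] → (-0.663079, -1.13532, 0.101)–(-0.787924, -1.01048, 0.101)  len=0.1766
  (v9,v8,v1) [+--] → (1.1739, 0, 0.101)–(0.787924, 1.01048, 0.101)  len=1.0817

Chained into 1 loop(s):
  loop 1: 10 segments, perimeter = 7.6853
Total perimeter = 7.685

loops=1 perimeter=7.685


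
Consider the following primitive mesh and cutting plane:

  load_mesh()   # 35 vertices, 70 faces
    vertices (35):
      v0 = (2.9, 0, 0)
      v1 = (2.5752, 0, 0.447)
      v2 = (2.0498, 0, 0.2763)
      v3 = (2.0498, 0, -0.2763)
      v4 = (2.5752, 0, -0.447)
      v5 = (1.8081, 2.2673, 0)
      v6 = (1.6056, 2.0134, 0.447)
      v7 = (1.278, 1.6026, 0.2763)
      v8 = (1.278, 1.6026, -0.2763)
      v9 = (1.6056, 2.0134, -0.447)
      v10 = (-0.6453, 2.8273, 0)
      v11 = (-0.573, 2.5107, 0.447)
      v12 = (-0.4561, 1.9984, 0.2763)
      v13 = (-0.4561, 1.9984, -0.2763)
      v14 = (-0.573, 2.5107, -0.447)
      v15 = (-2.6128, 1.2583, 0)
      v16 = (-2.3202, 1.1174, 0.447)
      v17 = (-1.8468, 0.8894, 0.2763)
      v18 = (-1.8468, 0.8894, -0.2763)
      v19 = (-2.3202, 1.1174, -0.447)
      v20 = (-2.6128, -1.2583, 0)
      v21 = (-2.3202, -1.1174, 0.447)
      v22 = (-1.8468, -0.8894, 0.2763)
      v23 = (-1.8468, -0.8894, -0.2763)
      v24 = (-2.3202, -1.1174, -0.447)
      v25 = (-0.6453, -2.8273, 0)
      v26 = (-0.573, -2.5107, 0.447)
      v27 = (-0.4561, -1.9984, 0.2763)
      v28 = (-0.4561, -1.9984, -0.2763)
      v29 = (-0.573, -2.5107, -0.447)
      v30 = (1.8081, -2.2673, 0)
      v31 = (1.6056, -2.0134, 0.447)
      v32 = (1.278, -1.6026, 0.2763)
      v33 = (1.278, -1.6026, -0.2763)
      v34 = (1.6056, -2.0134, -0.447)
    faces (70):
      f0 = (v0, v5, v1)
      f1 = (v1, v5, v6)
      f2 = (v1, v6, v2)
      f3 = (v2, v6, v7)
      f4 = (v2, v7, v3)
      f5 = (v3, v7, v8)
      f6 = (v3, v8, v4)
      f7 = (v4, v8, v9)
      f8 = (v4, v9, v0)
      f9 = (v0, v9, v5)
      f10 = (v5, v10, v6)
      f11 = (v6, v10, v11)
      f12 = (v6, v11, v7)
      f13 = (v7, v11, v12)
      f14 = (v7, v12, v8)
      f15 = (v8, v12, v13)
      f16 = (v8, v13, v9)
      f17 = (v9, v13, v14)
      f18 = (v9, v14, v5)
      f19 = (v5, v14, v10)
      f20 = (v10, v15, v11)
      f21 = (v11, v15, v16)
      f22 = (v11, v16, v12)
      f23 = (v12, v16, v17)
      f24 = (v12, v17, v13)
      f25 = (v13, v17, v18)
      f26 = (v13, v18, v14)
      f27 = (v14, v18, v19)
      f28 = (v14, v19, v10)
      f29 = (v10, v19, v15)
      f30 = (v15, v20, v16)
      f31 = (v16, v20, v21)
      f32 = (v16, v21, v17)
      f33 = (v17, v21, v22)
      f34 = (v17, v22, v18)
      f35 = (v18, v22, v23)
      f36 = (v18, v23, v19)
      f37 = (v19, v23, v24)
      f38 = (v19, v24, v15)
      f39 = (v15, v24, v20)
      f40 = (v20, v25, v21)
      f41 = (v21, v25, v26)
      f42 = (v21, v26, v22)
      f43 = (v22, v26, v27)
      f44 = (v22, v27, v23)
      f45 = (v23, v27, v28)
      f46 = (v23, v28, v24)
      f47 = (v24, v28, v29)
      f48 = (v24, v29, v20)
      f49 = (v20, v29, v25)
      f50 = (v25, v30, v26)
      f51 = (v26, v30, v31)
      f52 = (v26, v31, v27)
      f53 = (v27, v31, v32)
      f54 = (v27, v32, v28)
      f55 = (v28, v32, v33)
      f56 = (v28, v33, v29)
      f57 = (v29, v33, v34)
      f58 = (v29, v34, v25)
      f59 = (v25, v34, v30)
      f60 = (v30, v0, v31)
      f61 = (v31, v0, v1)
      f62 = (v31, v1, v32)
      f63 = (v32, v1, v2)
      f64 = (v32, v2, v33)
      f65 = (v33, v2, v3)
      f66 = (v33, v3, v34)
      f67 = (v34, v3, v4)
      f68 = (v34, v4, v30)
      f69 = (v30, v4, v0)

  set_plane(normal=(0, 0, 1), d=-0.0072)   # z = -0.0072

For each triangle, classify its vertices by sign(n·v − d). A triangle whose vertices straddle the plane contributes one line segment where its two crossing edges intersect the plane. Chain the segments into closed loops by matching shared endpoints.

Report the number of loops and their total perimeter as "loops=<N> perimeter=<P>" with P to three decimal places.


Straddling triangles (28 of 70):
  (v2,v7,v3) [++-] → (1.67396, 0.780419, -0.0072)–(2.0498, 0, -0.0072)  len=0.8662
  (v3,v7,v8) [-+-] → (1.67396, 0.780419, -0.0072)–(1.278, 1.6026, -0.0072)  len=0.9126
  (v4,v9,v0) [--+] → (2.87915, 0.0324306, -0.0072)–(2.89477, 0, -0.0072)  len=0.0360
  (v0,v9,v5) [+-+] → (2.87915, 0.0324306, -0.0072)–(1.80484, 2.26321, -0.0072)  len=2.4760
  (v7,v12,v8) [++-] → (0.433544, 1.79534, -0.0072)–(1.278, 1.6026, -0.0072)  len=0.8662
  (v8,v12,v13) [-+-] → (0.433544, 1.79534, -0.0072)–(-0.4561, 1.9984, -0.0072)  len=0.9125
  (v9,v14,v5) [--+] → (1.76975, 2.27122, -0.0072)–(1.80484, 2.26321, -0.0072)  len=0.0360
  (v5,v14,v10) [+-+] → (1.76975, 2.27122, -0.0072)–(-0.644135, 2.8222, -0.0072)  len=2.4760
  (v12,v17,v13) [++-] → (-1.13333, 1.45835, -0.0072)–(-0.4561, 1.9984, -0.0072)  len=0.8662
  (v13,v17,v18) [-+-] → (-1.13333, 1.45835, -0.0072)–(-1.8468, 0.8894, -0.0072)  len=0.9125
  (v14,v19,v10) [--+] → (-0.672278, 2.79976, -0.0072)–(-0.644135, 2.8222, -0.0072)  len=0.0360
  (v10,v19,v15) [+-+] → (-0.672278, 2.79976, -0.0072)–(-2.60809, 1.25603, -0.0072)  len=2.4760
  (v17,v22,v18) [++-] → (-1.8468, 0.0231765, -0.0072)–(-1.8468, 0.8894, -0.0072)  len=0.8662
  (v18,v22,v23) [-+-] → (-1.8468, 0.0231765, -0.0072)–(-1.8468, -0.8894, -0.0072)  len=0.9126
  (v19,v24,v15) [--+] → (-2.60809, 1.22003, -0.0072)–(-2.60809, 1.25603, -0.0072)  len=0.0360
  (v15,v24,v20) [+-+] → (-2.60809, 1.22003, -0.0072)–(-2.60809, -1.25603, -0.0072)  len=2.4761
  (v22,v27,v23) [++-] → (-1.16957, -1.42945, -0.0072)–(-1.8468, -0.8894, -0.0072)  len=0.8662
  (v23,v27,v28) [-+-] → (-1.16957, -1.42945, -0.0072)–(-0.4561, -1.9984, -0.0072)  len=0.9125
  (v24,v29,v20) [--+] → (-2.57994, -1.27847, -0.0072)–(-2.60809, -1.25603, -0.0072)  len=0.0360
  (v20,v29,v25) [+-+] → (-2.57994, -1.27847, -0.0072)–(-0.644135, -2.8222, -0.0072)  len=2.4760
  (v27,v32,v28) [++-] → (0.388356, -1.80566, -0.0072)–(-0.4561, -1.9984, -0.0072)  len=0.8662
  (v28,v32,v33) [-+-] → (0.388356, -1.80566, -0.0072)–(1.278, -1.6026, -0.0072)  len=0.9125
  (v29,v34,v25) [--+] → (-0.609044, -2.81419, -0.0072)–(-0.644135, -2.8222, -0.0072)  len=0.0360
  (v25,v34,v30) [+-+] → (-0.609044, -2.81419, -0.0072)–(1.80484, -2.26321, -0.0072)  len=2.4760
  (v32,v2,v33) [++-] → (1.65384, -0.822181, -0.0072)–(1.278, -1.6026, -0.0072)  len=0.8662
  (v33,v2,v3) [-+-] → (1.65384, -0.822181, -0.0072)–(2.0498, 0, -0.0072)  len=0.9126
  (v34,v4,v30) [--+] → (1.82046, -2.23078, -0.0072)–(1.80484, -2.26321, -0.0072)  len=0.0360
  (v30,v4,v0) [+-+] → (1.82046, -2.23078, -0.0072)–(2.89477, 0, -0.0072)  len=2.4760

Chained into 2 loop(s):
  loop 1: 14 segments, perimeter = 12.4512
  loop 2: 14 segments, perimeter = 17.5839
Total perimeter = 30.035

loops=2 perimeter=30.035


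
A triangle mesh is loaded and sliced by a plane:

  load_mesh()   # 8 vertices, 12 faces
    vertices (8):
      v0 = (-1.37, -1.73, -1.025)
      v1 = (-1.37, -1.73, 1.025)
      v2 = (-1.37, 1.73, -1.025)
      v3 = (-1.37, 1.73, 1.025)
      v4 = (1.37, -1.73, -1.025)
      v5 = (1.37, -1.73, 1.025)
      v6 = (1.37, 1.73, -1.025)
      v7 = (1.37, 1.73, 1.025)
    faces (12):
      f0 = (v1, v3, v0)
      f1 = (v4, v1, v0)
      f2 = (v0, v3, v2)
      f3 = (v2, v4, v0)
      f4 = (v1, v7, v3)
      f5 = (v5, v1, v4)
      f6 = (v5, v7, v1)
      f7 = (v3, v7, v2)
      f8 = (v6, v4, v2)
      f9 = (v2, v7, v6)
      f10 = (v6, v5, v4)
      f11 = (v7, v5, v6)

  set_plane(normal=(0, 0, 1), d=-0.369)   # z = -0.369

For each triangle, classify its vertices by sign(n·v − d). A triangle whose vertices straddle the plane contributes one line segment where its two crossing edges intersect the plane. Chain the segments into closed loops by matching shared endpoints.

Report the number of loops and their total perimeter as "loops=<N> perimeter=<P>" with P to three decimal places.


loops=1 perimeter=12.400

Straddling triangles (8 of 12):
  (v1,v3,v0) [++-] → (-1.37, -0.6228, -0.369)–(-1.37, -1.73, -0.369)  len=1.1072
  (v4,v1,v0) [-+-] → (0.4932, -1.73, -0.369)–(-1.37, -1.73, -0.369)  len=1.8632
  (v0,v3,v2) [-+-] → (-1.37, -0.6228, -0.369)–(-1.37, 1.73, -0.369)  len=2.3528
  (v5,v1,v4) [++-] → (0.4932, -1.73, -0.369)–(1.37, -1.73, -0.369)  len=0.8768
  (v3,v7,v2) [++-] → (-0.4932, 1.73, -0.369)–(-1.37, 1.73, -0.369)  len=0.8768
  (v2,v7,v6) [-+-] → (-0.4932, 1.73, -0.369)–(1.37, 1.73, -0.369)  len=1.8632
  (v6,v5,v4) [-+-] → (1.37, 0.6228, -0.369)–(1.37, -1.73, -0.369)  len=2.3528
  (v7,v5,v6) [++-] → (1.37, 0.6228, -0.369)–(1.37, 1.73, -0.369)  len=1.1072

Chained into 1 loop(s):
  loop 1: 8 segments, perimeter = 12.4000
Total perimeter = 12.400


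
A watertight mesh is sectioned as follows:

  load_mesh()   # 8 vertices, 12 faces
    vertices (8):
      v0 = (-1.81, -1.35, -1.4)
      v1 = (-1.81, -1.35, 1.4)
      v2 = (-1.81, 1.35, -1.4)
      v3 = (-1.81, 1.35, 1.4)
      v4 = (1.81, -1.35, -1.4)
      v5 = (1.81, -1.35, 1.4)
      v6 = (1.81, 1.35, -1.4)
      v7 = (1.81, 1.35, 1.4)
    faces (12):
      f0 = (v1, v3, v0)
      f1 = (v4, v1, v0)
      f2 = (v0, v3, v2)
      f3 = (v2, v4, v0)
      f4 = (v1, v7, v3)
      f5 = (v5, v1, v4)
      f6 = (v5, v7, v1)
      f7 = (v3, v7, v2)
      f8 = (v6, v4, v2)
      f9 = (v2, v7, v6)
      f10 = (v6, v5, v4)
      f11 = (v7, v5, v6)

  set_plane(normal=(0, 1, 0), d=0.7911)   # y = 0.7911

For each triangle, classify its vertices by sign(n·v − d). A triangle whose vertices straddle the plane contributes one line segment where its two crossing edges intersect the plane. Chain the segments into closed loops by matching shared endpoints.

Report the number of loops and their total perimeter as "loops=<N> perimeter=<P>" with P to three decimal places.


Straddling triangles (8 of 12):
  (v1,v3,v0) [-+-] → (-1.81, 0.7911, 1.4)–(-1.81, 0.7911, 0.8204)  len=0.5796
  (v0,v3,v2) [-++] → (-1.81, 0.7911, 0.8204)–(-1.81, 0.7911, -1.4)  len=2.2204
  (v2,v4,v0) [+--] → (-1.06066, 0.7911, -1.4)–(-1.81, 0.7911, -1.4)  len=0.7493
  (v1,v7,v3) [-++] → (1.06066, 0.7911, 1.4)–(-1.81, 0.7911, 1.4)  len=2.8707
  (v5,v7,v1) [-+-] → (1.81, 0.7911, 1.4)–(1.06066, 0.7911, 1.4)  len=0.7493
  (v6,v4,v2) [+-+] → (1.81, 0.7911, -1.4)–(-1.06066, 0.7911, -1.4)  len=2.8707
  (v6,v5,v4) [+--] → (1.81, 0.7911, -0.8204)–(1.81, 0.7911, -1.4)  len=0.5796
  (v7,v5,v6) [+-+] → (1.81, 0.7911, 1.4)–(1.81, 0.7911, -0.8204)  len=2.2204

Chained into 1 loop(s):
  loop 1: 8 segments, perimeter = 12.8400
Total perimeter = 12.840

loops=1 perimeter=12.840


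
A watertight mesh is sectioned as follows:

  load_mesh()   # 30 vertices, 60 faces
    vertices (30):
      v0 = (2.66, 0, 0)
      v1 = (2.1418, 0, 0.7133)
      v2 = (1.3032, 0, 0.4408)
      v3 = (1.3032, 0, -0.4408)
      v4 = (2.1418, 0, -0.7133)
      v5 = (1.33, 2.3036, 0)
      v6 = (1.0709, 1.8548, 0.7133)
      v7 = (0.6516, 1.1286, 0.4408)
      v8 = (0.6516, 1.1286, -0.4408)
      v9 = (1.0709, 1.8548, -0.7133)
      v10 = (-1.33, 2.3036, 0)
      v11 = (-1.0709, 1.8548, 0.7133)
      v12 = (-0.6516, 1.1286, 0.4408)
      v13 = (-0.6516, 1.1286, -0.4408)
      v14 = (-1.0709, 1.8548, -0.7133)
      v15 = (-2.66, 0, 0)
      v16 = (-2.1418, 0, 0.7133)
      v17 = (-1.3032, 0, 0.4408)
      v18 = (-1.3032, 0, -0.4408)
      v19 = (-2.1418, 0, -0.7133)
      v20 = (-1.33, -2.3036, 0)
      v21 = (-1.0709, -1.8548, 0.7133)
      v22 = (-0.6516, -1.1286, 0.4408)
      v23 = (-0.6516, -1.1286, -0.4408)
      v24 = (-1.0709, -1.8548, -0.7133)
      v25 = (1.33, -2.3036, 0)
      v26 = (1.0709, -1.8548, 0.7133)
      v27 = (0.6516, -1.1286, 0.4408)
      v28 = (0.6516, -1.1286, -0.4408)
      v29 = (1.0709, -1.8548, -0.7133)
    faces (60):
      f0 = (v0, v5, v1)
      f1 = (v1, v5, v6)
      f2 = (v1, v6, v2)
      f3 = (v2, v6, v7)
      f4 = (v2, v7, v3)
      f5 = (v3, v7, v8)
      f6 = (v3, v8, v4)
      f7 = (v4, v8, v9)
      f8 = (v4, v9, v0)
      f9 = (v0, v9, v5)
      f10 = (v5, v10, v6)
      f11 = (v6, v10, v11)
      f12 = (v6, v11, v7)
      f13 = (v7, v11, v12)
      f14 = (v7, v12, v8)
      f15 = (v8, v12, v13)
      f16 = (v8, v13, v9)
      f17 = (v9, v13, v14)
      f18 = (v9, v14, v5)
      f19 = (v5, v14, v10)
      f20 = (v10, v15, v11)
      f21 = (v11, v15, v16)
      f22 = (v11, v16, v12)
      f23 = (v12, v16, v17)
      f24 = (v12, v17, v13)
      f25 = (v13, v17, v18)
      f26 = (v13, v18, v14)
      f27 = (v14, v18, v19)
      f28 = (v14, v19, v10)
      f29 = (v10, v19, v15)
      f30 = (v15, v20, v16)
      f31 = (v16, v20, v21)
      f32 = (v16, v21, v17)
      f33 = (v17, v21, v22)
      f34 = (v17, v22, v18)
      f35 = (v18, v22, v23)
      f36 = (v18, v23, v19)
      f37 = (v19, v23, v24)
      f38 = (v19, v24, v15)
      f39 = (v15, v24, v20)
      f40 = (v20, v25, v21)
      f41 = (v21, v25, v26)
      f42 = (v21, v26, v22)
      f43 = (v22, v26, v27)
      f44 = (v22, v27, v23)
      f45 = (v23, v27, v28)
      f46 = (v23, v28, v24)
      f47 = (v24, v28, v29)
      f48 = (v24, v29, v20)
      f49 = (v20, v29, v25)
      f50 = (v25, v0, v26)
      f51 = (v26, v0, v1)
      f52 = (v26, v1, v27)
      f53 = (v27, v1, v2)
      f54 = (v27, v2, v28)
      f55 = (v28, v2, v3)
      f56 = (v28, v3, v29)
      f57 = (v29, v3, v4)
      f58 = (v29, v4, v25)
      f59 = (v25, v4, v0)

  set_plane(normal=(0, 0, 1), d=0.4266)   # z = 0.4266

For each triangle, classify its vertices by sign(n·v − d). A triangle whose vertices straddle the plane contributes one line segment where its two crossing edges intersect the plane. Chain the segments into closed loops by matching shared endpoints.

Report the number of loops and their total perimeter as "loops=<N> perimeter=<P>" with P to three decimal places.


Straddling triangles (24 of 60):
  (v0,v5,v1) [--+] → (1.81551, 0.925897, 0.4266)–(2.35008, 0, 0.4266)  len=1.0691
  (v1,v5,v6) [+-+] → (1.81551, 0.925897, 0.4266)–(1.17504, 2.03519, 0.4266)  len=1.2809
  (v2,v7,v3) [++-] → (0.662095, 1.11042, 0.4266)–(1.3032, 0, 0.4266)  len=1.2822
  (v3,v7,v8) [-+-] → (0.662095, 1.11042, 0.4266)–(0.6516, 1.1286, 0.4266)  len=0.0210
  (v5,v10,v6) [--+] → (0.105895, 2.03519, 0.4266)–(1.17504, 2.03519, 0.4266)  len=1.0691
  (v6,v10,v11) [+-+] → (0.105895, 2.03519, 0.4266)–(-1.17504, 2.03519, 0.4266)  len=1.2809
  (v7,v12,v8) [++-] → (-0.630609, 1.1286, 0.4266)–(0.6516, 1.1286, 0.4266)  len=1.2822
  (v8,v12,v13) [-+-] → (-0.630609, 1.1286, 0.4266)–(-0.6516, 1.1286, 0.4266)  len=0.0210
  (v10,v15,v11) [--+] → (-1.70961, 1.10929, 0.4266)–(-1.17504, 2.03519, 0.4266)  len=1.0691
  (v11,v15,v16) [+-+] → (-1.70961, 1.10929, 0.4266)–(-2.35008, 0, 0.4266)  len=1.2809
  (v12,v17,v13) [++-] → (-1.2927, 0.0181784, 0.4266)–(-0.6516, 1.1286, 0.4266)  len=1.2822
  (v13,v17,v18) [-+-] → (-1.2927, 0.0181784, 0.4266)–(-1.3032, 0, 0.4266)  len=0.0210
  (v15,v20,v16) [--+] → (-1.81551, -0.925897, 0.4266)–(-2.35008, 0, 0.4266)  len=1.0691
  (v16,v20,v21) [+-+] → (-1.81551, -0.925897, 0.4266)–(-1.17504, -2.03519, 0.4266)  len=1.2809
  (v17,v22,v18) [++-] → (-0.662095, -1.11042, 0.4266)–(-1.3032, 0, 0.4266)  len=1.2822
  (v18,v22,v23) [-+-] → (-0.662095, -1.11042, 0.4266)–(-0.6516, -1.1286, 0.4266)  len=0.0210
  (v20,v25,v21) [--+] → (-0.105895, -2.03519, 0.4266)–(-1.17504, -2.03519, 0.4266)  len=1.0691
  (v21,v25,v26) [+-+] → (-0.105895, -2.03519, 0.4266)–(1.17504, -2.03519, 0.4266)  len=1.2809
  (v22,v27,v23) [++-] → (0.630609, -1.1286, 0.4266)–(-0.6516, -1.1286, 0.4266)  len=1.2822
  (v23,v27,v28) [-+-] → (0.630609, -1.1286, 0.4266)–(0.6516, -1.1286, 0.4266)  len=0.0210
  (v25,v0,v26) [--+] → (1.70961, -1.10929, 0.4266)–(1.17504, -2.03519, 0.4266)  len=1.0691
  (v26,v0,v1) [+-+] → (1.70961, -1.10929, 0.4266)–(2.35008, 0, 0.4266)  len=1.2809
  (v27,v2,v28) [++-] → (1.2927, -0.0181784, 0.4266)–(0.6516, -1.1286, 0.4266)  len=1.2822
  (v28,v2,v3) [-+-] → (1.2927, -0.0181784, 0.4266)–(1.3032, 0, 0.4266)  len=0.0210

Chained into 2 loop(s):
  loop 1: 12 segments, perimeter = 14.1003
  loop 2: 12 segments, perimeter = 7.8192
Total perimeter = 21.920

loops=2 perimeter=21.920


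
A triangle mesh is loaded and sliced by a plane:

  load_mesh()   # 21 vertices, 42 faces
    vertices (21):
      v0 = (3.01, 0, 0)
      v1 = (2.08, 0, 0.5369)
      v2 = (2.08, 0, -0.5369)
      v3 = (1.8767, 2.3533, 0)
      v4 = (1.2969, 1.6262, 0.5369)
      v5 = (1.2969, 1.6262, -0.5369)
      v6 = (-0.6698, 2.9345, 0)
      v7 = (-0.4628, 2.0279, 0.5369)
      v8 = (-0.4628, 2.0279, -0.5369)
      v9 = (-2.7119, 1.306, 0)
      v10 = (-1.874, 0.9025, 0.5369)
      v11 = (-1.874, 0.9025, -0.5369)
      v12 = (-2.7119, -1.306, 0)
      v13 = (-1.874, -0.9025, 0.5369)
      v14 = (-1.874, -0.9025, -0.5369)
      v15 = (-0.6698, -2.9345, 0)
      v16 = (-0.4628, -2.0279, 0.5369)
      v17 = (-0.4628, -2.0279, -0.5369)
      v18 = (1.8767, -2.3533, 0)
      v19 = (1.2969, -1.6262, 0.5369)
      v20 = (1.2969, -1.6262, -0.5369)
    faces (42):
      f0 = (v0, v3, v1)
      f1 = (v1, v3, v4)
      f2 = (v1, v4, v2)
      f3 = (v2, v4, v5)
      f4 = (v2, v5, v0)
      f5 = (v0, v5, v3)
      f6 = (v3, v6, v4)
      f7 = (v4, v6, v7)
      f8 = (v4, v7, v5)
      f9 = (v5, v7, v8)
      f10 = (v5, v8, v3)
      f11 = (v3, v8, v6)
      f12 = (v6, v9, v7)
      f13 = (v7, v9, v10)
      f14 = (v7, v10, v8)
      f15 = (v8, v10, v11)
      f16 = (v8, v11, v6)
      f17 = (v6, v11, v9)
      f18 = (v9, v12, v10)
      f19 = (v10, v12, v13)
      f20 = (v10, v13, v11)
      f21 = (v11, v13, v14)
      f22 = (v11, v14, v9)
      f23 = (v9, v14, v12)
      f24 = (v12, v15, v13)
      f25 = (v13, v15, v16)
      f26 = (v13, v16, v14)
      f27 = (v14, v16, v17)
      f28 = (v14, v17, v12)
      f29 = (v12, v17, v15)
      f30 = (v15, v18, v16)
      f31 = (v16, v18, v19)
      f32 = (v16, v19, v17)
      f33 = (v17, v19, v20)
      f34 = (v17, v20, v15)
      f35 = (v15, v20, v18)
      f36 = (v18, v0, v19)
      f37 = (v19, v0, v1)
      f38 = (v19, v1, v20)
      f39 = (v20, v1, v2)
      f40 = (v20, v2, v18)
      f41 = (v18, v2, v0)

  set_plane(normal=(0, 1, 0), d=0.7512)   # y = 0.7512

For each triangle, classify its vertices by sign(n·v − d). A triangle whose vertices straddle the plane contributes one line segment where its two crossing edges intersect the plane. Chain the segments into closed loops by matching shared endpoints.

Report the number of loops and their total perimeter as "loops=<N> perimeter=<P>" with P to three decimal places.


Straddling triangles (12 of 42):
  (v0,v3,v1) [-+-] → (2.64824, 0.7512, 0)–(2.0151, 0.7512, 0.365515)  len=0.7311
  (v1,v3,v4) [-++] → (2.0151, 0.7512, 0.365515)–(1.71826, 0.7512, 0.5369)  len=0.3428
  (v1,v4,v2) [-+-] → (1.71826, 0.7512, 0.5369)–(1.71826, 0.7512, -0.0408733)  len=0.5778
  (v2,v4,v5) [-++] → (1.71826, 0.7512, -0.0408733)–(1.71826, 0.7512, -0.5369)  len=0.4960
  (v2,v5,v0) [-+-] → (1.71826, 0.7512, -0.5369)–(2.21866, 0.7512, -0.248013)  len=0.5778
  (v0,v5,v3) [-++] → (2.21866, 0.7512, -0.248013)–(2.64824, 0.7512, 0)  len=0.4960
  (v9,v12,v10) [+-+] → (-2.7119, 0.7512, 0)–(-1.9314, 0.7512, 0.500118)  len=0.9270
  (v10,v12,v13) [+--] → (-1.9314, 0.7512, 0.500118)–(-1.874, 0.7512, 0.5369)  len=0.0682
  (v10,v13,v11) [+-+] → (-1.874, 0.7512, 0.5369)–(-1.874, 0.7512, -0.446891)  len=0.9838
  (v11,v13,v14) [+--] → (-1.874, 0.7512, -0.446891)–(-1.874, 0.7512, -0.5369)  len=0.0900
  (v11,v14,v9) [+-+] → (-1.874, 0.7512, -0.5369)–(-2.50141, 0.7512, -0.134875)  len=0.7452
  (v9,v14,v12) [+--] → (-2.50141, 0.7512, -0.134875)–(-2.7119, 0.7512, 0)  len=0.2500

Chained into 2 loop(s):
  loop 1: 6 segments, perimeter = 3.2215
  loop 2: 6 segments, perimeter = 3.0641
Total perimeter = 6.286

loops=2 perimeter=6.286


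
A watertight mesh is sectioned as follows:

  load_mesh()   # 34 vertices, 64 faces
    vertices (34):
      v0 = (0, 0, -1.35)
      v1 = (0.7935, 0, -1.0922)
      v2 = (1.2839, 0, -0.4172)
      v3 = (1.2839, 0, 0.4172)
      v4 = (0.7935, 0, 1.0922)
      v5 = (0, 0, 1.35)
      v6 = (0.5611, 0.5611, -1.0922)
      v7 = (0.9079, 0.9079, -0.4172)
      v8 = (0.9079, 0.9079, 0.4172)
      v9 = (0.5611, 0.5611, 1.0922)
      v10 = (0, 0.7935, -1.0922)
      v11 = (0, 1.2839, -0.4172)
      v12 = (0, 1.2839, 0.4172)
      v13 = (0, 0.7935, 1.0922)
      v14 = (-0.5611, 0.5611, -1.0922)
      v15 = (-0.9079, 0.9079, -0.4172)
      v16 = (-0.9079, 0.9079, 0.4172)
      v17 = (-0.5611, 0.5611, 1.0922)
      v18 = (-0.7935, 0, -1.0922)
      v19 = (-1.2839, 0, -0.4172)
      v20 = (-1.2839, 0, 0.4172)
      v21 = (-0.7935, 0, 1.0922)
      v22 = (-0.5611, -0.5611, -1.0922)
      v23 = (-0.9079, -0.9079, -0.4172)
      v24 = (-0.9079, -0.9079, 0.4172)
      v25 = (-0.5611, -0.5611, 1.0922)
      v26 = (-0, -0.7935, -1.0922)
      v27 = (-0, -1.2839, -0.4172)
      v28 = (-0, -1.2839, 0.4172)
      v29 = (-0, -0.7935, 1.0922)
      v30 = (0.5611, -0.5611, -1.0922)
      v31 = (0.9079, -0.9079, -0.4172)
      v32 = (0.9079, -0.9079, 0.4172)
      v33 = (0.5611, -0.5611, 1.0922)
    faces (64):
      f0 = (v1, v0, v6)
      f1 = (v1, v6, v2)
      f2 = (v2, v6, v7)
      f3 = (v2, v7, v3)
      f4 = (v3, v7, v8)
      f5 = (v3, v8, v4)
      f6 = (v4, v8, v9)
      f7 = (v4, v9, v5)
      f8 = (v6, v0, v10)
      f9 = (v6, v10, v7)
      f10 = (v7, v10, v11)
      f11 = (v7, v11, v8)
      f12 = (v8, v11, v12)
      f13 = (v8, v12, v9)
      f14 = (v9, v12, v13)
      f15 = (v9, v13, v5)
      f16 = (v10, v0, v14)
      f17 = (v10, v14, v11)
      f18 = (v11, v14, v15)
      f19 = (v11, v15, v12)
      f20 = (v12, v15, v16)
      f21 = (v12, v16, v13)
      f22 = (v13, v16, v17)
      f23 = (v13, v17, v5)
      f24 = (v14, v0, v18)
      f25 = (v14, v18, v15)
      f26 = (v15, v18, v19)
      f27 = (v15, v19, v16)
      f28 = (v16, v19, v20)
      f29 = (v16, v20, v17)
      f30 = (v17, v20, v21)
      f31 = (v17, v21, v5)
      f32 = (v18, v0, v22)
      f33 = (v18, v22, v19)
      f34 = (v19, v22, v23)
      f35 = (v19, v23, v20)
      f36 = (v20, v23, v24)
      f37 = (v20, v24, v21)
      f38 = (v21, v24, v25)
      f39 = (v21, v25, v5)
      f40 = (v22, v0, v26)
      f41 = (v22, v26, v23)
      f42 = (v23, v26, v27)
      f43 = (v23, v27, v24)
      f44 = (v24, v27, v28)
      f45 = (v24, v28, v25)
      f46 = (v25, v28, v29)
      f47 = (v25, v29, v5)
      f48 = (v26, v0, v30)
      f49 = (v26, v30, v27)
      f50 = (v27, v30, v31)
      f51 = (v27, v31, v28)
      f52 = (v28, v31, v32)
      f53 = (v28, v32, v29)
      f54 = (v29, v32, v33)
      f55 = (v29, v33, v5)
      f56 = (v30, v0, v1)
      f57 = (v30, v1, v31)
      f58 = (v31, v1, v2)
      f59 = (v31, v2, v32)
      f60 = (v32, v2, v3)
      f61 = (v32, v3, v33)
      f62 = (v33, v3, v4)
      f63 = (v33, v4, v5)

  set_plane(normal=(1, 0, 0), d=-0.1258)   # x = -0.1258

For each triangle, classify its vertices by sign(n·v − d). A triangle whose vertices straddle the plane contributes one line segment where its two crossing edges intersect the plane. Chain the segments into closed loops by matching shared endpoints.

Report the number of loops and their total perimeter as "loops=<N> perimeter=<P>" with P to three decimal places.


Straddling triangles (20 of 64):
  (v10,v0,v14) [++-] → (-0.1258, 0.1258, -1.2922)–(-0.1258, 0.741395, -1.0922)  len=0.6473
  (v10,v14,v11) [+-+] → (-0.1258, 0.741395, -1.0922)–(-0.1258, 1.12185, -0.568537)  len=0.6473
  (v11,v14,v15) [+--] → (-0.1258, 1.12185, -0.568537)–(-0.1258, 1.2318, -0.4172)  len=0.1871
  (v11,v15,v12) [+-+] → (-0.1258, 1.2318, -0.4172)–(-0.1258, 1.2318, 0.301584)  len=0.7188
  (v12,v15,v16) [+--] → (-0.1258, 1.2318, 0.301584)–(-0.1258, 1.2318, 0.4172)  len=0.1156
  (v12,v16,v13) [+-+] → (-0.1258, 1.2318, 0.4172)–(-0.1258, 0.809351, 0.998671)  len=0.7187
  (v13,v16,v17) [+--] → (-0.1258, 0.809351, 0.998671)–(-0.1258, 0.741395, 1.0922)  len=0.1156
  (v13,v17,v5) [+-+] → (-0.1258, 0.741395, 1.0922)–(-0.1258, 0.1258, 1.2922)  len=0.6473
  (v14,v0,v18) [-+-] → (-0.1258, 0.1258, -1.2922)–(-0.1258, 0, -1.30913)  len=0.1269
  (v17,v21,v5) [--+] → (-0.1258, 0, 1.30913)–(-0.1258, 0.1258, 1.2922)  len=0.1269
  (v18,v0,v22) [-+-] → (-0.1258, 0, -1.30913)–(-0.1258, -0.1258, -1.2922)  len=0.1269
  (v21,v25,v5) [--+] → (-0.1258, -0.1258, 1.2922)–(-0.1258, 0, 1.30913)  len=0.1269
  (v22,v0,v26) [-++] → (-0.1258, -0.1258, -1.2922)–(-0.1258, -0.741395, -1.0922)  len=0.6473
  (v22,v26,v23) [-+-] → (-0.1258, -0.741395, -1.0922)–(-0.1258, -0.809351, -0.998671)  len=0.1156
  (v23,v26,v27) [-++] → (-0.1258, -0.809351, -0.998671)–(-0.1258, -1.2318, -0.4172)  len=0.7187
  (v23,v27,v24) [-+-] → (-0.1258, -1.2318, -0.4172)–(-0.1258, -1.2318, -0.301584)  len=0.1156
  (v24,v27,v28) [-++] → (-0.1258, -1.2318, -0.301584)–(-0.1258, -1.2318, 0.4172)  len=0.7188
  (v24,v28,v25) [-+-] → (-0.1258, -1.2318, 0.4172)–(-0.1258, -1.12185, 0.568537)  len=0.1871
  (v25,v28,v29) [-++] → (-0.1258, -1.12185, 0.568537)–(-0.1258, -0.741395, 1.0922)  len=0.6473
  (v25,v29,v5) [-++] → (-0.1258, -0.741395, 1.0922)–(-0.1258, -0.1258, 1.2922)  len=0.6473

Chained into 1 loop(s):
  loop 1: 20 segments, perimeter = 8.1030
Total perimeter = 8.103

loops=1 perimeter=8.103


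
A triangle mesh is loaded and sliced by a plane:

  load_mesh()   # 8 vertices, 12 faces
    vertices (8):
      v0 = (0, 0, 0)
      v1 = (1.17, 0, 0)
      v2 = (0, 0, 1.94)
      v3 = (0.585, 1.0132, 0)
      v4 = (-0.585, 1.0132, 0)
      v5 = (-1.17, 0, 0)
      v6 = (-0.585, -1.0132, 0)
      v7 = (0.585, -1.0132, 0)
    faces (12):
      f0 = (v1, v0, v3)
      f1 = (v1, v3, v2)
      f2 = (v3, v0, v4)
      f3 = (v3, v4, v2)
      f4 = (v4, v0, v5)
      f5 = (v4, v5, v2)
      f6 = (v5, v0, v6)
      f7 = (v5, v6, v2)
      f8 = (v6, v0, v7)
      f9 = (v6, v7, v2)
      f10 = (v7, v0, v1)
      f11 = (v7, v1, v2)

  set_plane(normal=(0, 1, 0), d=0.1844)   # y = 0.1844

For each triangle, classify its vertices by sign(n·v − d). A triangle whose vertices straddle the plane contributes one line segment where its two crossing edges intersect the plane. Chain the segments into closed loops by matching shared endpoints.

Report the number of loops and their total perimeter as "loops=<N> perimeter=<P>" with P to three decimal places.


Straddling triangles (6 of 12):
  (v1,v0,v3) [--+] → (0.106469, 0.1844, 0)–(1.06353, 0.1844, 0)  len=0.9571
  (v1,v3,v2) [-+-] → (1.06353, 0.1844, 0)–(0.106469, 0.1844, 1.58692)  len=1.8532
  (v3,v0,v4) [+-+] → (0.106469, 0.1844, 0)–(-0.106469, 0.1844, 0)  len=0.2129
  (v3,v4,v2) [++-] → (-0.106469, 0.1844, 1.58692)–(0.106469, 0.1844, 1.58692)  len=0.2129
  (v4,v0,v5) [+--] → (-0.106469, 0.1844, 0)–(-1.06353, 0.1844, 0)  len=0.9571
  (v4,v5,v2) [+--] → (-1.06353, 0.1844, 0)–(-0.106469, 0.1844, 1.58692)  len=1.8532

Chained into 1 loop(s):
  loop 1: 6 segments, perimeter = 6.0464
Total perimeter = 6.046

loops=1 perimeter=6.046


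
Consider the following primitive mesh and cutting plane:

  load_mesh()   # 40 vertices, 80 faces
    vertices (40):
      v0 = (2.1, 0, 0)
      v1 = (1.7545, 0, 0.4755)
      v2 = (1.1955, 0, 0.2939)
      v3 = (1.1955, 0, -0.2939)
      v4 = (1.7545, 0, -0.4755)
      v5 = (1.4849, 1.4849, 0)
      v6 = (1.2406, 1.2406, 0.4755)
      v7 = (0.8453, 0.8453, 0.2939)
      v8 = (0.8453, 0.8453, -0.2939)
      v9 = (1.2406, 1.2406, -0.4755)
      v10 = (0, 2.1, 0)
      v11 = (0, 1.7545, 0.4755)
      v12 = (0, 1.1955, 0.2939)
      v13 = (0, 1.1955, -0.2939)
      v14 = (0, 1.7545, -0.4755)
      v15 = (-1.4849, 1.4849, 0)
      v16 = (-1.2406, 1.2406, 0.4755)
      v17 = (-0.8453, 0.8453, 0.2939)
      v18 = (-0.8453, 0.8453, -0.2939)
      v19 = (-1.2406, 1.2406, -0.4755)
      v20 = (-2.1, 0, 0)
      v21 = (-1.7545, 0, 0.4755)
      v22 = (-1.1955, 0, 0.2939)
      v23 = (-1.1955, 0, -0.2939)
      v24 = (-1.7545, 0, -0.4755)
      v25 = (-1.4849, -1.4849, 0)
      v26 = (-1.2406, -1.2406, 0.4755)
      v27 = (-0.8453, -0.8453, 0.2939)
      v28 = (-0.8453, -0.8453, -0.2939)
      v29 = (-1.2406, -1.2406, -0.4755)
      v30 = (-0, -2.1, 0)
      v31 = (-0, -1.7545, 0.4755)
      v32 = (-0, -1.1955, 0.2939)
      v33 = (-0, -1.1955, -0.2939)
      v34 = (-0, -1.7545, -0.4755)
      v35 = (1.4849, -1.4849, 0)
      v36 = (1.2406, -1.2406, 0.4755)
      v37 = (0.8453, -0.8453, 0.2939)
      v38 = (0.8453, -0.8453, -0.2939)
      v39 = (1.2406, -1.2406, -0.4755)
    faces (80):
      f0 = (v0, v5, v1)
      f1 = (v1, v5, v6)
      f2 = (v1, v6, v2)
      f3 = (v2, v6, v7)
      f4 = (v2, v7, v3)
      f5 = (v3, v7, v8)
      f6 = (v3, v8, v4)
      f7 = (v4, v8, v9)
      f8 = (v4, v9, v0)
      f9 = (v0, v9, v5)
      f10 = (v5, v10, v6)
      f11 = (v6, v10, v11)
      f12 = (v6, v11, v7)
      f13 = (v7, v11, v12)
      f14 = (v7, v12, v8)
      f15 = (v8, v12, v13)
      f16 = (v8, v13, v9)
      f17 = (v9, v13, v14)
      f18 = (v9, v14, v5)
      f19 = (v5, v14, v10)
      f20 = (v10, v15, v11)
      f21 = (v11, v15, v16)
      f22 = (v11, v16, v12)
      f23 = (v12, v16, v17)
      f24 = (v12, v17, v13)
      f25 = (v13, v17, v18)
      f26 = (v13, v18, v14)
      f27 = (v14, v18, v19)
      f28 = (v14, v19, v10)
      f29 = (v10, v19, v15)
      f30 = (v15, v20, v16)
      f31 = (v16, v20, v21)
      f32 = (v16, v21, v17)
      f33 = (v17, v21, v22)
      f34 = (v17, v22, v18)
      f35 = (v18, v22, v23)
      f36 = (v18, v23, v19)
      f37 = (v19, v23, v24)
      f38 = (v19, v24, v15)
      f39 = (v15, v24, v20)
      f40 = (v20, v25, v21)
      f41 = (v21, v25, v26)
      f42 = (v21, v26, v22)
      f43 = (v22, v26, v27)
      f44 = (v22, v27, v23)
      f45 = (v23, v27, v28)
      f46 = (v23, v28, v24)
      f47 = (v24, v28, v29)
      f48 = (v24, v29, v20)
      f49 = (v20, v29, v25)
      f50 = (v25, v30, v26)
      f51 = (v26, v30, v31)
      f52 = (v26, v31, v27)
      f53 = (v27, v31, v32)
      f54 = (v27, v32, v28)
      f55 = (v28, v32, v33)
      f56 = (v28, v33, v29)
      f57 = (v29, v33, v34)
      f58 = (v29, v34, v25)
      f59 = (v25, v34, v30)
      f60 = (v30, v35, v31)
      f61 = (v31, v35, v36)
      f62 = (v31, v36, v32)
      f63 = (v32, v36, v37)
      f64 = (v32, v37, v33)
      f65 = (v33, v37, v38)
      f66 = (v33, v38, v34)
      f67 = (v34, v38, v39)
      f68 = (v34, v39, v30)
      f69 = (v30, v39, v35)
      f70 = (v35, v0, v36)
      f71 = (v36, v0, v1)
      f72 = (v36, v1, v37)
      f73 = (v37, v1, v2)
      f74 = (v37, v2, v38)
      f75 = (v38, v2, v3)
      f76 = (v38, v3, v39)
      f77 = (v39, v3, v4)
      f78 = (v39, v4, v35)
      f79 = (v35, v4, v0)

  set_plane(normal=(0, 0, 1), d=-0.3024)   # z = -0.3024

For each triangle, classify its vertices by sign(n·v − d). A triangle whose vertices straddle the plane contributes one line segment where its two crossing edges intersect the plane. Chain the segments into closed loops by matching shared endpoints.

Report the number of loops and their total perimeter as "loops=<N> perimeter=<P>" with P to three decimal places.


loops=2 perimeter=18.993

Straddling triangles (32 of 80):
  (v3,v8,v4) [++-] → (0.887856, 0.805735, -0.3024)–(1.22166, 0, -0.3024)  len=0.8721
  (v4,v8,v9) [-+-] → (0.887856, 0.805735, -0.3024)–(0.863802, 0.863802, -0.3024)  len=0.0629
  (v4,v9,v0) [--+] → (1.55345, 0.788975, -0.3024)–(1.88028, 0, -0.3024)  len=0.8540
  (v0,v9,v5) [+-+] → (1.55345, 0.788975, -0.3024)–(1.32953, 1.32953, -0.3024)  len=0.5851
  (v8,v13,v9) [++-] → (0.0580677, 1.19761, -0.3024)–(0.863802, 0.863802, -0.3024)  len=0.8721
  (v9,v13,v14) [-+-] → (0.0580677, 1.19761, -0.3024)–(0, 1.22166, -0.3024)  len=0.0629
  (v9,v14,v5) [--+] → (0.54056, 1.65636, -0.3024)–(1.32953, 1.32953, -0.3024)  len=0.8540
  (v5,v14,v10) [+-+] → (0.54056, 1.65636, -0.3024)–(0, 1.88028, -0.3024)  len=0.5851
  (v13,v18,v14) [++-] → (-0.805735, 0.887856, -0.3024)–(0, 1.22166, -0.3024)  len=0.8721
  (v14,v18,v19) [-+-] → (-0.805735, 0.887856, -0.3024)–(-0.863802, 0.863802, -0.3024)  len=0.0629
  (v14,v19,v10) [--+] → (-0.788975, 1.55345, -0.3024)–(0, 1.88028, -0.3024)  len=0.8540
  (v10,v19,v15) [+-+] → (-0.788975, 1.55345, -0.3024)–(-1.32953, 1.32953, -0.3024)  len=0.5851
  (v18,v23,v19) [++-] → (-1.19761, 0.0580677, -0.3024)–(-0.863802, 0.863802, -0.3024)  len=0.8721
  (v19,v23,v24) [-+-] → (-1.19761, 0.0580677, -0.3024)–(-1.22166, 0, -0.3024)  len=0.0629
  (v19,v24,v15) [--+] → (-1.65636, 0.54056, -0.3024)–(-1.32953, 1.32953, -0.3024)  len=0.8540
  (v15,v24,v20) [+-+] → (-1.65636, 0.54056, -0.3024)–(-1.88028, 0, -0.3024)  len=0.5851
  (v23,v28,v24) [++-] → (-0.887856, -0.805735, -0.3024)–(-1.22166, 0, -0.3024)  len=0.8721
  (v24,v28,v29) [-+-] → (-0.887856, -0.805735, -0.3024)–(-0.863802, -0.863802, -0.3024)  len=0.0629
  (v24,v29,v20) [--+] → (-1.55345, -0.788975, -0.3024)–(-1.88028, 0, -0.3024)  len=0.8540
  (v20,v29,v25) [+-+] → (-1.55345, -0.788975, -0.3024)–(-1.32953, -1.32953, -0.3024)  len=0.5851
  (v28,v33,v29) [++-] → (-0.0580677, -1.19761, -0.3024)–(-0.863802, -0.863802, -0.3024)  len=0.8721
  (v29,v33,v34) [-+-] → (-0.0580677, -1.19761, -0.3024)–(0, -1.22166, -0.3024)  len=0.0629
  (v29,v34,v25) [--+] → (-0.54056, -1.65636, -0.3024)–(-1.32953, -1.32953, -0.3024)  len=0.8540
  (v25,v34,v30) [+-+] → (-0.54056, -1.65636, -0.3024)–(0, -1.88028, -0.3024)  len=0.5851
  (v33,v38,v34) [++-] → (0.805735, -0.887856, -0.3024)–(0, -1.22166, -0.3024)  len=0.8721
  (v34,v38,v39) [-+-] → (0.805735, -0.887856, -0.3024)–(0.863802, -0.863802, -0.3024)  len=0.0629
  (v34,v39,v30) [--+] → (0.788975, -1.55345, -0.3024)–(0, -1.88028, -0.3024)  len=0.8540
  (v30,v39,v35) [+-+] → (0.788975, -1.55345, -0.3024)–(1.32953, -1.32953, -0.3024)  len=0.5851
  (v38,v3,v39) [++-] → (1.19761, -0.0580677, -0.3024)–(0.863802, -0.863802, -0.3024)  len=0.8721
  (v39,v3,v4) [-+-] → (1.19761, -0.0580677, -0.3024)–(1.22166, 0, -0.3024)  len=0.0629
  (v39,v4,v35) [--+] → (1.65636, -0.54056, -0.3024)–(1.32953, -1.32953, -0.3024)  len=0.8540
  (v35,v4,v0) [+-+] → (1.65636, -0.54056, -0.3024)–(1.88028, 0, -0.3024)  len=0.5851

Chained into 2 loop(s):
  loop 1: 16 segments, perimeter = 7.4800
  loop 2: 16 segments, perimeter = 11.5127
Total perimeter = 18.993
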